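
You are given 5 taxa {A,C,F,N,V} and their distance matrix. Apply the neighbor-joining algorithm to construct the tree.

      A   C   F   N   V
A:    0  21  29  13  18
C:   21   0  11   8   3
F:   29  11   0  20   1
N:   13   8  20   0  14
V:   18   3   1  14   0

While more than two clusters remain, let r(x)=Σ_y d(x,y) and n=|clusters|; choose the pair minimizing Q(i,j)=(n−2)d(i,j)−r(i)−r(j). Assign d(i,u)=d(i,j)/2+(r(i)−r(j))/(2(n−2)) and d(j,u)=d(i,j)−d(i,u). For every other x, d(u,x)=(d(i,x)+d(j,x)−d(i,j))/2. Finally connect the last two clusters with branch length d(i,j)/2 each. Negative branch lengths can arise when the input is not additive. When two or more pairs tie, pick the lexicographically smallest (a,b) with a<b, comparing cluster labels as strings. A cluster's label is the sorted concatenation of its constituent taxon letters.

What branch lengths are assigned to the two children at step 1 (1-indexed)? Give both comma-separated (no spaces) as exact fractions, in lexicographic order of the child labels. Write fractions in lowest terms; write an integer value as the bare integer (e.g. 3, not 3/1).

65/6,13/6

1. join A+N (d=13, Q=-97) ⇒ AN; edges |A|=65/6, |N|=13/6
  updated: d(AN,C)=8, d(AN,F)=18, d(AN,V)=19/2
2. join AN+C (d=8, Q=-83/2) ⇒ ACN; edges |AN|=59/8, |C|=5/8
  updated: d(ACN,F)=21/2, d(ACN,V)=9/4
3. join ACN+F (d=21/2, Q=-55/4) ⇒ ACFN; edges |ACN|=47/8, |F|=37/8
  updated: d(ACFN,V)=-29/8
4. join ACFN+V (d=-29/8) ⇒ ACFNV; edges |ACFN|=-29/16, |V|=-29/16
final tree: ((((A:65/6,N:13/6):59/8,C:5/8):47/8,F:37/8):-29/16,V:-29/16)
total length: 223/8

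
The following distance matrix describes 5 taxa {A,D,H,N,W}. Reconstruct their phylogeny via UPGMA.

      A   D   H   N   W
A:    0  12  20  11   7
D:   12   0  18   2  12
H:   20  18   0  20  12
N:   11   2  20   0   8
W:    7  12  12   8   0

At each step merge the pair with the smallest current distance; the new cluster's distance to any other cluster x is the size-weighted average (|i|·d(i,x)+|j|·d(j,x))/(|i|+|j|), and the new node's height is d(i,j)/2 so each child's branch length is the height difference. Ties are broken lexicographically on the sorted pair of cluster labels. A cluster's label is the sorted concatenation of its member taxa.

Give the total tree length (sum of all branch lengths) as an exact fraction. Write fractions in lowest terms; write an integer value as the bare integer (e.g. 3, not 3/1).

219/8

1. join D+N (d=2) ⇒ DN; edges |D|=1, |N|=1
  updated: d(A,DN)=23/2, d(DN,H)=19, d(DN,W)=10
2. join A+W (d=7) ⇒ AW; edges |A|=7/2, |W|=7/2
  updated: d(AW,DN)=43/4, d(AW,H)=16
3. join AW+DN (d=43/4) ⇒ ADNW; edges |AW|=15/8, |DN|=35/8
  updated: d(ADNW,H)=35/2
4. join ADNW+H (d=35/2) ⇒ ADHNW; edges |ADNW|=27/8, |H|=35/4
final tree: (((A:7/2,W:7/2):15/8,(D:1,N:1):35/8):27/8,H:35/4)
total length: 219/8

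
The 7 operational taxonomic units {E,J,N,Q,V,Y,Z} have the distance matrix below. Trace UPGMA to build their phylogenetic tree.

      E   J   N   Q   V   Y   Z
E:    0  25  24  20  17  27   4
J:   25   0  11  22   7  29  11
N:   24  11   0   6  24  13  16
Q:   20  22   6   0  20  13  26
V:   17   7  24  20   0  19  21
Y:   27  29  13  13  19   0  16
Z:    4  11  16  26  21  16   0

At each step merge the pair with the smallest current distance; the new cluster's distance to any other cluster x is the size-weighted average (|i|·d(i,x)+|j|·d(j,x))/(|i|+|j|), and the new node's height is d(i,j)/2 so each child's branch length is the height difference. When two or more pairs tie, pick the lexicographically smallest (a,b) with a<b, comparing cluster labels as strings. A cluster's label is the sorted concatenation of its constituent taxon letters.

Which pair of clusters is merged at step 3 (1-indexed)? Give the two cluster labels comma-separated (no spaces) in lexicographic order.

J,V

1. join E+Z (d=4) ⇒ EZ; edges |E|=2, |Z|=2
  updated: d(EZ,J)=18, d(EZ,N)=20, d(EZ,Q)=23, d(EZ,V)=19, d(EZ,Y)=43/2
2. join N+Q (d=6) ⇒ NQ; edges |N|=3, |Q|=3
  updated: d(EZ,NQ)=43/2, d(J,NQ)=33/2, d(NQ,V)=22, d(NQ,Y)=13
3. join J+V (d=7) ⇒ JV; edges |J|=7/2, |V|=7/2
  updated: d(EZ,JV)=37/2, d(JV,NQ)=77/4, d(JV,Y)=24
4. join NQ+Y (d=13) ⇒ NQY; edges |NQ|=7/2, |Y|=13/2
  updated: d(EZ,NQY)=43/2, d(JV,NQY)=125/6
5. join EZ+JV (d=37/2) ⇒ EJVZ; edges |EZ|=29/4, |JV|=23/4
  updated: d(EJVZ,NQY)=127/6
6. join EJVZ+NQY (d=127/6) ⇒ EJNQVYZ; edges |EJVZ|=4/3, |NQY|=49/12
final tree: (((E:2,Z:2):29/4,(J:7/2,V:7/2):23/4):4/3,((N:3,Q:3):7/2,Y:13/2):49/12)
total length: 545/12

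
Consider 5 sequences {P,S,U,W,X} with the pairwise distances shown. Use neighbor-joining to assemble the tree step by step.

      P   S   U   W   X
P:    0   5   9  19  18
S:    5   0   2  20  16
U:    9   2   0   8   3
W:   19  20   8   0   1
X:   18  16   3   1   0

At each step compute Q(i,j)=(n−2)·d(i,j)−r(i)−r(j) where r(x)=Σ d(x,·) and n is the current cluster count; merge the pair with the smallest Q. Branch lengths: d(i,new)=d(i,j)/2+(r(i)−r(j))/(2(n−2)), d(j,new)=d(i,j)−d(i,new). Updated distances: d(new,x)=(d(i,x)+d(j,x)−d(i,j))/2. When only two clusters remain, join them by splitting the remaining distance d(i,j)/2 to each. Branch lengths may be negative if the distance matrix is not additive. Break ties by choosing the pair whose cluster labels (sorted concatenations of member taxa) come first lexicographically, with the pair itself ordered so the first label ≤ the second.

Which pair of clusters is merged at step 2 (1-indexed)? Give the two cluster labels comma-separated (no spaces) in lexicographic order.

P,S

iteration 1: select W,X (d=1, Q=-83); attach at lengths (13/6, -7/6); label the merged cluster WX
  updated: d(P,WX)=18, d(S,WX)=35/2, d(U,WX)=5
iteration 2: select P,S (d=5, Q=-93/2); attach at lengths (35/8, 5/8); label the merged cluster PS
  updated: d(PS,U)=3, d(PS,WX)=61/4
iteration 3: select PS,U (d=3, Q=-93/4); attach at lengths (53/8, -29/8); label the merged cluster PSU
  updated: d(PSU,WX)=69/8
iteration 4: select PSU,WX (d=69/8); attach at lengths (69/16, 69/16); label the merged cluster PSUWX
final tree: (((P:35/8,S:5/8):53/8,U:-29/8):69/16,(W:13/6,X:-7/6):69/16)
total length: 141/8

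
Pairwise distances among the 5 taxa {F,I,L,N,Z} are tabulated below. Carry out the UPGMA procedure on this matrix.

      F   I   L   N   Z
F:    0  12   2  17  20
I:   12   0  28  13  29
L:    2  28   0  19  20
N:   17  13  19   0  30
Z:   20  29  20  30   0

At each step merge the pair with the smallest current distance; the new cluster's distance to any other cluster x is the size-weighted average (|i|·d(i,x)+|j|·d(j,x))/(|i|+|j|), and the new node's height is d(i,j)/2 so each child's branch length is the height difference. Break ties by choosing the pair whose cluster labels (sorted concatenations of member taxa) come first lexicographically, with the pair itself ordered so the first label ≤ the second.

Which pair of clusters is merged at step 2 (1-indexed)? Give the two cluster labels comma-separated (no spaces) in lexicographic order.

step 1: merge (F,L) at d=2; branch lengths F→1, L→1; new cluster FL
  updated: d(FL,I)=20, d(FL,N)=18, d(FL,Z)=20
step 2: merge (I,N) at d=13; branch lengths I→13/2, N→13/2; new cluster IN
  updated: d(FL,IN)=19, d(IN,Z)=59/2
step 3: merge (FL,IN) at d=19; branch lengths FL→17/2, IN→3; new cluster FILN
  updated: d(FILN,Z)=99/4
step 4: merge (FILN,Z) at d=99/4; branch lengths FILN→23/8, Z→99/8; new cluster FILNZ
final tree: (((F:1,L:1):17/2,(I:13/2,N:13/2):3):23/8,Z:99/8)
total length: 167/4

I,N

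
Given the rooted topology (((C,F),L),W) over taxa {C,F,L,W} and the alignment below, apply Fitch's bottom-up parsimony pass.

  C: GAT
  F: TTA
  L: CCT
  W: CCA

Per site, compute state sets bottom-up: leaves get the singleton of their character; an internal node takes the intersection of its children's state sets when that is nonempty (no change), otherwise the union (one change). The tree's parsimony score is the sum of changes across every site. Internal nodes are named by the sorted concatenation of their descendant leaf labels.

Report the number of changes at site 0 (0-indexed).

2

[col 0] CF: children C:{G}, F:{T} ∪→ {G,T}; cost 1
[col 0] CFL: children CF:{G,T}, L:{C} ∪→ {C,G,T}; cost 1
[col 0] CFLW: children CFL:{C,G,T}, W:{C} ∩→ {C}; cost 0
[col 1] CF: children C:{A}, F:{T} ∪→ {A,T}; cost 1
[col 1] CFL: children CF:{A,T}, L:{C} ∪→ {A,C,T}; cost 1
[col 1] CFLW: children CFL:{A,C,T}, W:{C} ∩→ {C}; cost 0
[col 2] CF: children C:{T}, F:{A} ∪→ {A,T}; cost 1
[col 2] CFL: children CF:{A,T}, L:{T} ∩→ {T}; cost 0
[col 2] CFLW: children CFL:{T}, W:{A} ∪→ {A,T}; cost 1
per-site changes: [2, 2, 2]; total = 6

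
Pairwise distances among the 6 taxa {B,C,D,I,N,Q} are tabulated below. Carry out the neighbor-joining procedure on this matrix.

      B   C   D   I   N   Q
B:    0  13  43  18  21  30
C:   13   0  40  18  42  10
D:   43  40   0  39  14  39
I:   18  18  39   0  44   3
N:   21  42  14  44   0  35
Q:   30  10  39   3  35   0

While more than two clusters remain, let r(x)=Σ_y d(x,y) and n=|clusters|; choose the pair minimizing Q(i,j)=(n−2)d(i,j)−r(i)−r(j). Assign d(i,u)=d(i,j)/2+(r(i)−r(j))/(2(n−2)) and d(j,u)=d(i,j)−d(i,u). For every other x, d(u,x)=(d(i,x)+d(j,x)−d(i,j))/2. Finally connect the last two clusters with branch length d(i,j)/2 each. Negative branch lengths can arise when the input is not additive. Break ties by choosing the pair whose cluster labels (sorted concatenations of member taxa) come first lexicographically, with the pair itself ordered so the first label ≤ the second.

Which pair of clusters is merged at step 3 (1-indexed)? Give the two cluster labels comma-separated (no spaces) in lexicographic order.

B,DN

iteration 1: select D,N (d=14, Q=-275); attach at lengths (75/8, 37/8); label the merged cluster DN
  updated: d(B,DN)=25, d(C,DN)=34, d(DN,I)=69/2, d(DN,Q)=30
iteration 2: select I,Q (d=3, Q=-275/2); attach at lengths (19/12, 17/12); label the merged cluster IQ
  updated: d(B,IQ)=45/2, d(C,IQ)=25/2, d(DN,IQ)=123/4
iteration 3: select B,DN (d=25, Q=-401/4); attach at lengths (83/16, 317/16); label the merged cluster BDN
  updated: d(BDN,C)=11, d(BDN,IQ)=113/8
iteration 4: select BDN,C (d=11, Q=-301/8); attach at lengths (101/16, 75/16); label the merged cluster BCDN
  updated: d(BCDN,IQ)=125/16
iteration 5: select BCDN,IQ (d=125/16); attach at lengths (125/32, 125/32); label the merged cluster BCDINQ
final tree: (((B:83/16,(D:75/8,N:37/8):317/16):101/16,C:75/16):125/32,(I:19/12,Q:17/12):125/32)
total length: 973/16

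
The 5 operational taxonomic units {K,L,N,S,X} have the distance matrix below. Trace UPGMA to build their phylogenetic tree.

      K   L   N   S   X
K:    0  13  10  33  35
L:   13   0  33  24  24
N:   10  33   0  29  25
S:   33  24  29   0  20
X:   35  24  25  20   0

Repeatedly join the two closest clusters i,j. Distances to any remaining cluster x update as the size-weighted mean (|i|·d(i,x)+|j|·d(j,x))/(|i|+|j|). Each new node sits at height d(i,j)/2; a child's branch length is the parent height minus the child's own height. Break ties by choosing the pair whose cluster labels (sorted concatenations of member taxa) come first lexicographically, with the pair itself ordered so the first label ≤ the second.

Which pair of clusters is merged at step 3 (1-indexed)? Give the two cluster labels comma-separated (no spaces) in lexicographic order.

KN,L

1. join K+N (d=10) ⇒ KN; edges |K|=5, |N|=5
  updated: d(KN,L)=23, d(KN,S)=31, d(KN,X)=30
2. join S+X (d=20) ⇒ SX; edges |S|=10, |X|=10
  updated: d(KN,SX)=61/2, d(L,SX)=24
3. join KN+L (d=23) ⇒ KLN; edges |KN|=13/2, |L|=23/2
  updated: d(KLN,SX)=85/3
4. join KLN+SX (d=85/3) ⇒ KLNSX; edges |KLN|=8/3, |SX|=25/6
final tree: (((K:5,N:5):13/2,L:23/2):8/3,(S:10,X:10):25/6)
total length: 329/6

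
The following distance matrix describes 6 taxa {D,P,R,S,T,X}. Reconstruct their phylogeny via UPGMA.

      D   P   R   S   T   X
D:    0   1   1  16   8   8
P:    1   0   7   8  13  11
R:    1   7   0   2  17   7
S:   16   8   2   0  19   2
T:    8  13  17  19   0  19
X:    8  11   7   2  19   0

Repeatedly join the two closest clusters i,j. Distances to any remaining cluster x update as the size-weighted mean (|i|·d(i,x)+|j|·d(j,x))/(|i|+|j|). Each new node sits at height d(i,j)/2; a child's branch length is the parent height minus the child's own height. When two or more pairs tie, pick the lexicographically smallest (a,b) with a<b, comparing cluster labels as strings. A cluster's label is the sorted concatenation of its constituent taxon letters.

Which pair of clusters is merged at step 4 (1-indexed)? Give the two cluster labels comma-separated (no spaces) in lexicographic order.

1. join D+P (d=1) ⇒ DP; edges |D|=1/2, |P|=1/2
  updated: d(DP,R)=4, d(DP,S)=12, d(DP,T)=21/2, d(DP,X)=19/2
2. join R+S (d=2) ⇒ RS; edges |R|=1, |S|=1
  updated: d(DP,RS)=8, d(RS,T)=18, d(RS,X)=9/2
3. join RS+X (d=9/2) ⇒ RSX; edges |RS|=5/4, |X|=9/4
  updated: d(DP,RSX)=17/2, d(RSX,T)=55/3
4. join DP+RSX (d=17/2) ⇒ DPRSX; edges |DP|=15/4, |RSX|=2
  updated: d(DPRSX,T)=76/5
5. join DPRSX+T (d=76/5) ⇒ DPRSTX; edges |DPRSX|=67/20, |T|=38/5
final tree: (((D:1/2,P:1/2):15/4,((R:1,S:1):5/4,X:9/4):2):67/20,T:38/5)
total length: 116/5

DP,RSX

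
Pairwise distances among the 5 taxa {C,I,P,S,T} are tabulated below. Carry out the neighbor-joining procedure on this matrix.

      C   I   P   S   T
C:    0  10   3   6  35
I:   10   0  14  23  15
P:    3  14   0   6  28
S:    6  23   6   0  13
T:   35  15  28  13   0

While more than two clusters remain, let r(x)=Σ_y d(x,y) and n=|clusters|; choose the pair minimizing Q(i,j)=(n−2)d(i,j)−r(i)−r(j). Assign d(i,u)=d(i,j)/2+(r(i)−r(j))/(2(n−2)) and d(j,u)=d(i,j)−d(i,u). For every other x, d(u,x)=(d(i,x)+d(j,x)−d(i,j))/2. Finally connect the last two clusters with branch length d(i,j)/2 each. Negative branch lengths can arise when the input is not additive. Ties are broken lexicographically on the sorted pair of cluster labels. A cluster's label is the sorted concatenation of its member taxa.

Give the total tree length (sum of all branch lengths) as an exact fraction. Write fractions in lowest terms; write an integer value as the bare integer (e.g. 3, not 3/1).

255/8

iteration 1: select I,T (d=15, Q=-108); attach at lengths (8/3, 37/3); label the merged cluster IT
  updated: d(C,IT)=15, d(IT,P)=27/2, d(IT,S)=21/2
iteration 2: select C,P (d=3, Q=-81/2); attach at lengths (15/8, 9/8); label the merged cluster CP
  updated: d(CP,IT)=51/4, d(CP,S)=9/2
iteration 3: select CP,IT (d=51/4, Q=-111/4); attach at lengths (27/8, 75/8); label the merged cluster CIPT
  updated: d(CIPT,S)=9/8
iteration 4: select CIPT,S (d=9/8); attach at lengths (9/16, 9/16); label the merged cluster CIPST
final tree: (((C:15/8,P:9/8):27/8,(I:8/3,T:37/3):75/8):9/16,S:9/16)
total length: 255/8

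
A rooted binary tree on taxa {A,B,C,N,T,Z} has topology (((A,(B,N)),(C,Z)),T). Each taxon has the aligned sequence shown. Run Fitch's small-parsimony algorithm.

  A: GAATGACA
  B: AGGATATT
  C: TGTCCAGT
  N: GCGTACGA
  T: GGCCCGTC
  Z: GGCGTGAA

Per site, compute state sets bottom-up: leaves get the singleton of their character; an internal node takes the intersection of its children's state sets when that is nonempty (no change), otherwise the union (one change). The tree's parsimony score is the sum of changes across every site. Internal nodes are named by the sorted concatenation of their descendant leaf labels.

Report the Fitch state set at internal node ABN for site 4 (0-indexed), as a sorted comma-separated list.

BN@0: {A} ∪ {G} = {A,G} (union, +1)
ABN@0: {G} ∩ {A,G} = {G} (intersection, +0)
CZ@0: {T} ∪ {G} = {G,T} (union, +1)
ABCNZ@0: {G} ∩ {G,T} = {G} (intersection, +0)
ABCNTZ@0: {G} ∩ {G} = {G} (intersection, +0)
BN@1: {G} ∪ {C} = {C,G} (union, +1)
ABN@1: {A} ∪ {C,G} = {A,C,G} (union, +1)
CZ@1: {G} ∩ {G} = {G} (intersection, +0)
ABCNZ@1: {A,C,G} ∩ {G} = {G} (intersection, +0)
ABCNTZ@1: {G} ∩ {G} = {G} (intersection, +0)
BN@2: {G} ∩ {G} = {G} (intersection, +0)
ABN@2: {A} ∪ {G} = {A,G} (union, +1)
CZ@2: {T} ∪ {C} = {C,T} (union, +1)
ABCNZ@2: {A,G} ∪ {C,T} = {A,C,G,T} (union, +1)
ABCNTZ@2: {A,C,G,T} ∩ {C} = {C} (intersection, +0)
BN@3: {A} ∪ {T} = {A,T} (union, +1)
ABN@3: {T} ∩ {A,T} = {T} (intersection, +0)
CZ@3: {C} ∪ {G} = {C,G} (union, +1)
ABCNZ@3: {T} ∪ {C,G} = {C,G,T} (union, +1)
ABCNTZ@3: {C,G,T} ∩ {C} = {C} (intersection, +0)
BN@4: {T} ∪ {A} = {A,T} (union, +1)
ABN@4: {G} ∪ {A,T} = {A,G,T} (union, +1)
CZ@4: {C} ∪ {T} = {C,T} (union, +1)
ABCNZ@4: {A,G,T} ∩ {C,T} = {T} (intersection, +0)
ABCNTZ@4: {T} ∪ {C} = {C,T} (union, +1)
BN@5: {A} ∪ {C} = {A,C} (union, +1)
ABN@5: {A} ∩ {A,C} = {A} (intersection, +0)
CZ@5: {A} ∪ {G} = {A,G} (union, +1)
ABCNZ@5: {A} ∩ {A,G} = {A} (intersection, +0)
ABCNTZ@5: {A} ∪ {G} = {A,G} (union, +1)
BN@6: {T} ∪ {G} = {G,T} (union, +1)
ABN@6: {C} ∪ {G,T} = {C,G,T} (union, +1)
CZ@6: {G} ∪ {A} = {A,G} (union, +1)
ABCNZ@6: {C,G,T} ∩ {A,G} = {G} (intersection, +0)
ABCNTZ@6: {G} ∪ {T} = {G,T} (union, +1)
BN@7: {T} ∪ {A} = {A,T} (union, +1)
ABN@7: {A} ∩ {A,T} = {A} (intersection, +0)
CZ@7: {T} ∪ {A} = {A,T} (union, +1)
ABCNZ@7: {A} ∩ {A,T} = {A} (intersection, +0)
ABCNTZ@7: {A} ∪ {C} = {A,C} (union, +1)
per-site changes: [2, 2, 3, 3, 4, 3, 4, 3]; total = 24

A,G,T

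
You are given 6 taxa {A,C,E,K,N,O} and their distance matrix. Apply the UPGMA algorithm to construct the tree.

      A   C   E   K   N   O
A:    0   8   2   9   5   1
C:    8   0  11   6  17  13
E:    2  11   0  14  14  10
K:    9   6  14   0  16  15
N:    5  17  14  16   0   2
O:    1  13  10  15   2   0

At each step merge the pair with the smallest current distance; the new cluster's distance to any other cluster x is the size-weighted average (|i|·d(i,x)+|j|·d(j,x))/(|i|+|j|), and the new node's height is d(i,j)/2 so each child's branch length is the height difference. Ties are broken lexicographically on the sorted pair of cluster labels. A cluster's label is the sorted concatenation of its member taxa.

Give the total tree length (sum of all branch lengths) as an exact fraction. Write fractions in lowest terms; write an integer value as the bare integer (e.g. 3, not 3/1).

step 1: merge (A,O) at d=1; branch lengths A→1/2, O→1/2; new cluster AO
  updated: d(AO,C)=21/2, d(AO,E)=6, d(AO,K)=12, d(AO,N)=7/2
step 2: merge (AO,N) at d=7/2; branch lengths AO→5/4, N→7/4; new cluster ANO
  updated: d(ANO,C)=38/3, d(ANO,E)=26/3, d(ANO,K)=40/3
step 3: merge (C,K) at d=6; branch lengths C→3, K→3; new cluster CK
  updated: d(ANO,CK)=13, d(CK,E)=25/2
step 4: merge (ANO,E) at d=26/3; branch lengths ANO→31/12, E→13/3; new cluster AENO
  updated: d(AENO,CK)=103/8
step 5: merge (AENO,CK) at d=103/8; branch lengths AENO→101/48, CK→55/16; new cluster ACEKNO
final tree: ((((A:1/2,O:1/2):5/4,N:7/4):31/12,E:13/3):101/48,(C:3,K:3):55/16)
total length: 539/24

539/24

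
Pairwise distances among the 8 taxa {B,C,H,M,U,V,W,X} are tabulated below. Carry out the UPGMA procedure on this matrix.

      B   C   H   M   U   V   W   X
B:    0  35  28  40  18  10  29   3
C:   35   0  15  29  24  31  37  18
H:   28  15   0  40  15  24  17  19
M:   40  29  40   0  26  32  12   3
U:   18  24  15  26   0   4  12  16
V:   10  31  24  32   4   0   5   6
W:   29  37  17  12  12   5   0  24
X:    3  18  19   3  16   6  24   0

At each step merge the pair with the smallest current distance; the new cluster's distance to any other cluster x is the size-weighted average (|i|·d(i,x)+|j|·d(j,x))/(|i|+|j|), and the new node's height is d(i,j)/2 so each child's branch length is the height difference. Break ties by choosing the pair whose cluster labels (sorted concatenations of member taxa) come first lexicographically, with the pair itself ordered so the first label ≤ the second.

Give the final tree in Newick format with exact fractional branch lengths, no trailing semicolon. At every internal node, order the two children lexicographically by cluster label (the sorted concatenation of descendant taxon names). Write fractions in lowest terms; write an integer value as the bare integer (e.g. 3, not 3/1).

((((B:3/2,X:3/2):85/12,((U:2,V:2):9/4,W:17/4):13/3):163/60,M:113/10):229/120,(C:15/2,H:15/2):137/24)

1. join B+X (d=3) ⇒ BX; edges |B|=3/2, |X|=3/2
  updated: d(BX,C)=53/2, d(BX,H)=47/2, d(BX,M)=43/2, d(BX,U)=17, d(BX,V)=8, d(BX,W)=53/2
2. join U+V (d=4) ⇒ UV; edges |U|=2, |V|=2
  updated: d(BX,UV)=25/2, d(C,UV)=55/2, d(H,UV)=39/2, d(M,UV)=29, d(UV,W)=17/2
3. join UV+W (d=17/2) ⇒ UVW; edges |UV|=9/4, |W|=17/4
  updated: d(BX,UVW)=103/6, d(C,UVW)=92/3, d(H,UVW)=56/3, d(M,UVW)=70/3
4. join C+H (d=15) ⇒ CH; edges |C|=15/2, |H|=15/2
  updated: d(BX,CH)=25, d(CH,M)=69/2, d(CH,UVW)=74/3
5. join BX+UVW (d=103/6) ⇒ BUVWX; edges |BX|=85/12, |UVW|=13/3
  updated: d(BUVWX,CH)=124/5, d(BUVWX,M)=113/5
6. join BUVWX+M (d=113/5) ⇒ BMUVWX; edges |BUVWX|=163/60, |M|=113/10
  updated: d(BMUVWX,CH)=317/12
7. join BMUVWX+CH (d=317/12) ⇒ BCHMUVWX; edges |BMUVWX|=229/120, |CH|=137/24
final tree: ((((B:3/2,X:3/2):85/12,((U:2,V:2):9/4,W:17/4):13/3):163/60,M:113/10):229/120,(C:15/2,H:15/2):137/24)
total length: 1231/20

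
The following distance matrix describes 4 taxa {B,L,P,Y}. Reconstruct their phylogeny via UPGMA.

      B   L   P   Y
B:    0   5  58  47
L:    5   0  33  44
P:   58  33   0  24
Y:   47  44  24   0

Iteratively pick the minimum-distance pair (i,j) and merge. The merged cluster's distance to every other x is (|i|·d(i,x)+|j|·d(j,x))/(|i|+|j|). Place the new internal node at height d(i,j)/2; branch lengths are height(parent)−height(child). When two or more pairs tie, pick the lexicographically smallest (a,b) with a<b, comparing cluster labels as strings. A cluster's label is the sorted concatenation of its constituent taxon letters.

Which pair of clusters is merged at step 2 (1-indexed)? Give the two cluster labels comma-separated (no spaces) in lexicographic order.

1. join B+L (d=5) ⇒ BL; edges |B|=5/2, |L|=5/2
  updated: d(BL,P)=91/2, d(BL,Y)=91/2
2. join P+Y (d=24) ⇒ PY; edges |P|=12, |Y|=12
  updated: d(BL,PY)=91/2
3. join BL+PY (d=91/2) ⇒ BLPY; edges |BL|=81/4, |PY|=43/4
final tree: ((B:5/2,L:5/2):81/4,(P:12,Y:12):43/4)
total length: 60

P,Y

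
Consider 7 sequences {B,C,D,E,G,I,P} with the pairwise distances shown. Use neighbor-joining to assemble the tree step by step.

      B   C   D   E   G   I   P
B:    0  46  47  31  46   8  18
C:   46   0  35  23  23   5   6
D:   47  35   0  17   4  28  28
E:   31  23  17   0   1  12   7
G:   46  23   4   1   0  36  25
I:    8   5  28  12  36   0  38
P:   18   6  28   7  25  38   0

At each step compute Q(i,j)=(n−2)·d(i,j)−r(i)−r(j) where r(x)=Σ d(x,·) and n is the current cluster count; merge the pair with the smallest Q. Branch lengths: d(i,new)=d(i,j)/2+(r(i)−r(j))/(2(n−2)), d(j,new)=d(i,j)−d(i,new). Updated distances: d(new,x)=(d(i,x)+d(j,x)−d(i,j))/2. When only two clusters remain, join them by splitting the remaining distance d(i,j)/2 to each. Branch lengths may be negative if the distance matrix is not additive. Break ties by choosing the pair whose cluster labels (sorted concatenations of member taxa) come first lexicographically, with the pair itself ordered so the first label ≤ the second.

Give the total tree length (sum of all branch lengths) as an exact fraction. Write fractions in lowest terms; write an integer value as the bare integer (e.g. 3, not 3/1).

iteration 1: select B,I (d=8, Q=-283); attach at lengths (109/10, -29/10); label the merged cluster BI
  updated: d(BI,C)=43/2, d(BI,D)=67/2, d(BI,E)=35/2, d(BI,G)=37, d(BI,P)=24
iteration 2: select D,G (d=4, Q=-383/2); attach at lengths (87/16, -23/16); label the merged cluster DG
  updated: d(BI,DG)=133/4, d(C,DG)=27, d(DG,E)=7, d(DG,P)=49/2
iteration 3: select DG,E (d=7, Q=-501/4); attach at lengths (233/24, -65/24); label the merged cluster DEG
  updated: d(BI,DEG)=175/8, d(C,DEG)=43/2, d(DEG,P)=49/4
iteration 4: select BI,DEG (d=175/8, Q=-317/4); attach at lengths (111/8, 8); label the merged cluster BDEGI
  updated: d(BDEGI,C)=169/16, d(BDEGI,P)=115/16
iteration 5: select BDEGI,C (d=169/16, Q=-95/4); attach at lengths (47/8, 75/16); label the merged cluster BCDEGI
  updated: d(BCDEGI,P)=21/16
iteration 6: select BCDEGI,P (d=21/16); attach at lengths (21/32, 21/32); label the merged cluster BCDEGIP
final tree: ((((B:109/10,I:-29/10):111/8,((D:87/16,G:-23/16):233/24,E:-65/24):8):47/8,C:75/16):21/32,P:21/32)
total length: 211/4

211/4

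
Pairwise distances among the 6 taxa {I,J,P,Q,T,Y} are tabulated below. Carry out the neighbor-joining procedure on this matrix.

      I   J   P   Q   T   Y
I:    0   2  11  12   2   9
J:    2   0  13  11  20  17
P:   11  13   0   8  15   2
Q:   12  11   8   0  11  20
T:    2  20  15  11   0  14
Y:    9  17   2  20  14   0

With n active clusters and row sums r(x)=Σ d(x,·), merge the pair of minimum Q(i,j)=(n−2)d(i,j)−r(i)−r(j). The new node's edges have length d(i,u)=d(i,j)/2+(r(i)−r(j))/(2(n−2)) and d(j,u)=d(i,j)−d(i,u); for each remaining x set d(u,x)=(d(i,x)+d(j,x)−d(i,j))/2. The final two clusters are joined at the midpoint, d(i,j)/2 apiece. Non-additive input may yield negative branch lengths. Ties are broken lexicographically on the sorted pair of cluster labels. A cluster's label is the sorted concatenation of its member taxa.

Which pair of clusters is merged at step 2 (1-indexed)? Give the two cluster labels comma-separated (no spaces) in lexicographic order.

I,J

1. join P+Y (d=2, Q=-103) ⇒ PY; edges |P|=-5/8, |Y|=21/8
  updated: d(I,PY)=9, d(J,PY)=14, d(PY,Q)=13, d(PY,T)=27/2
2. join I+J (d=2, Q=-66) ⇒ IJ; edges |I|=-8/3, |J|=14/3
  updated: d(IJ,PY)=21/2, d(IJ,Q)=21/2, d(IJ,T)=10
3. join IJ+PY (d=21/2, Q=-47) ⇒ IJPY; edges |IJ|=15/4, |PY|=27/4
  updated: d(IJPY,Q)=13/2, d(IJPY,T)=13/2
4. join IJPY+Q (d=13/2, Q=-24) ⇒ IJPQY; edges |IJPY|=1, |Q|=11/2
  updated: d(IJPQY,T)=11/2
5. join IJPQY+T (d=11/2) ⇒ IJPQTY; edges |IJPQY|=11/4, |T|=11/4
final tree: ((((I:-8/3,J:14/3):15/4,(P:-5/8,Y:21/8):27/4):1,Q:11/2):11/4,T:11/4)
total length: 53/2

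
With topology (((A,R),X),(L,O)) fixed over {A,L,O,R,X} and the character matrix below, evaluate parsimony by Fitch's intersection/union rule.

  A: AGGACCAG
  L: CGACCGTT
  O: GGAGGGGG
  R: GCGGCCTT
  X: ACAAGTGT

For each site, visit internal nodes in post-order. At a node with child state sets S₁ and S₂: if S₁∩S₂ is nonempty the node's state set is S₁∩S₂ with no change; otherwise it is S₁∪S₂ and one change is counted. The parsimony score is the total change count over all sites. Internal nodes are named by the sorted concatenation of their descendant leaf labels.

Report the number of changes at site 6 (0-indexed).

3

AR@0: {A} ∪ {G} = {A,G} (union, +1)
ARX@0: {A,G} ∩ {A} = {A} (intersection, +0)
LO@0: {C} ∪ {G} = {C,G} (union, +1)
ALORX@0: {A} ∪ {C,G} = {A,C,G} (union, +1)
AR@1: {G} ∪ {C} = {C,G} (union, +1)
ARX@1: {C,G} ∩ {C} = {C} (intersection, +0)
LO@1: {G} ∩ {G} = {G} (intersection, +0)
ALORX@1: {C} ∪ {G} = {C,G} (union, +1)
AR@2: {G} ∩ {G} = {G} (intersection, +0)
ARX@2: {G} ∪ {A} = {A,G} (union, +1)
LO@2: {A} ∩ {A} = {A} (intersection, +0)
ALORX@2: {A,G} ∩ {A} = {A} (intersection, +0)
AR@3: {A} ∪ {G} = {A,G} (union, +1)
ARX@3: {A,G} ∩ {A} = {A} (intersection, +0)
LO@3: {C} ∪ {G} = {C,G} (union, +1)
ALORX@3: {A} ∪ {C,G} = {A,C,G} (union, +1)
AR@4: {C} ∩ {C} = {C} (intersection, +0)
ARX@4: {C} ∪ {G} = {C,G} (union, +1)
LO@4: {C} ∪ {G} = {C,G} (union, +1)
ALORX@4: {C,G} ∩ {C,G} = {C,G} (intersection, +0)
AR@5: {C} ∩ {C} = {C} (intersection, +0)
ARX@5: {C} ∪ {T} = {C,T} (union, +1)
LO@5: {G} ∩ {G} = {G} (intersection, +0)
ALORX@5: {C,T} ∪ {G} = {C,G,T} (union, +1)
AR@6: {A} ∪ {T} = {A,T} (union, +1)
ARX@6: {A,T} ∪ {G} = {A,G,T} (union, +1)
LO@6: {T} ∪ {G} = {G,T} (union, +1)
ALORX@6: {A,G,T} ∩ {G,T} = {G,T} (intersection, +0)
AR@7: {G} ∪ {T} = {G,T} (union, +1)
ARX@7: {G,T} ∩ {T} = {T} (intersection, +0)
LO@7: {T} ∪ {G} = {G,T} (union, +1)
ALORX@7: {T} ∩ {G,T} = {T} (intersection, +0)
per-site changes: [3, 2, 1, 3, 2, 2, 3, 2]; total = 18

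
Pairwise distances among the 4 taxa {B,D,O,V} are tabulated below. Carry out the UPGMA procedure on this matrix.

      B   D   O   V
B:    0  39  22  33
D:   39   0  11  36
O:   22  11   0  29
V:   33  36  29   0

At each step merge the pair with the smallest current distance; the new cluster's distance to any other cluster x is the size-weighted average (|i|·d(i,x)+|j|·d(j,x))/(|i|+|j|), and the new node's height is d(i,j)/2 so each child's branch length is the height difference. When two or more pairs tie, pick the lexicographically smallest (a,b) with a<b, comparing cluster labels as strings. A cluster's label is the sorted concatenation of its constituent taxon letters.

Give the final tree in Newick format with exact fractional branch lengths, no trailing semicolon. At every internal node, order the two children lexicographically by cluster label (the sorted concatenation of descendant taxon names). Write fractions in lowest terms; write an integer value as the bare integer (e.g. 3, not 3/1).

step 1: merge (D,O) at d=11; branch lengths D→11/2, O→11/2; new cluster DO
  updated: d(B,DO)=61/2, d(DO,V)=65/2
step 2: merge (B,DO) at d=61/2; branch lengths B→61/4, DO→39/4; new cluster BDO
  updated: d(BDO,V)=98/3
step 3: merge (BDO,V) at d=98/3; branch lengths BDO→13/12, V→49/3; new cluster BDOV
final tree: ((B:61/4,(D:11/2,O:11/2):39/4):13/12,V:49/3)
total length: 641/12

((B:61/4,(D:11/2,O:11/2):39/4):13/12,V:49/3)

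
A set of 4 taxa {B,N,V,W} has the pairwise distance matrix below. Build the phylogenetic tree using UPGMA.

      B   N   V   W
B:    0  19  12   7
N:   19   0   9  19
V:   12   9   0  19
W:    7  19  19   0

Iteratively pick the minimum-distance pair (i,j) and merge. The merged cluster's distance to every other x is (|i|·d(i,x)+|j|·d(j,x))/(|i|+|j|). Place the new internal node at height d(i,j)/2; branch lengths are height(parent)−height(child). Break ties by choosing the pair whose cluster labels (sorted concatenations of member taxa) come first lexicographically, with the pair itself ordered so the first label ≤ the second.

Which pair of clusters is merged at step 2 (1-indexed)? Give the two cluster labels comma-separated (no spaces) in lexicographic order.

N,V

iteration 1: select B,W (d=7); attach at lengths (7/2, 7/2); label the merged cluster BW
  updated: d(BW,N)=19, d(BW,V)=31/2
iteration 2: select N,V (d=9); attach at lengths (9/2, 9/2); label the merged cluster NV
  updated: d(BW,NV)=69/4
iteration 3: select BW,NV (d=69/4); attach at lengths (41/8, 33/8); label the merged cluster BNVW
final tree: ((B:7/2,W:7/2):41/8,(N:9/2,V:9/2):33/8)
total length: 101/4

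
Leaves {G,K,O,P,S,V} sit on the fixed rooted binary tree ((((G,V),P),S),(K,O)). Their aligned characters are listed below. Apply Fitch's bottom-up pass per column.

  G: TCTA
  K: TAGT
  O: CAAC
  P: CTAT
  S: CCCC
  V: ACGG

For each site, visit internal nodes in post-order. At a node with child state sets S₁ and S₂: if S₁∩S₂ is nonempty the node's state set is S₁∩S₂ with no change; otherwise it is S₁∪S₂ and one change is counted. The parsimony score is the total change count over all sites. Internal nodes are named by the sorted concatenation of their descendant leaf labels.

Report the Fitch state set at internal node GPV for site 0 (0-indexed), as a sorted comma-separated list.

A,C,T

site 0, node GV: G={T} ∪ V={A} → {A,T} (+1)
site 0, node GPV: GV={A,T} ∪ P={C} → {A,C,T} (+1)
site 0, node GPSV: GPV={A,C,T} ∩ S={C} → {C} (+0)
site 0, node KO: K={T} ∪ O={C} → {C,T} (+1)
site 0, node GKOPSV: GPSV={C} ∩ KO={C,T} → {C} (+0)
site 1, node GV: G={C} ∩ V={C} → {C} (+0)
site 1, node GPV: GV={C} ∪ P={T} → {C,T} (+1)
site 1, node GPSV: GPV={C,T} ∩ S={C} → {C} (+0)
site 1, node KO: K={A} ∩ O={A} → {A} (+0)
site 1, node GKOPSV: GPSV={C} ∪ KO={A} → {A,C} (+1)
site 2, node GV: G={T} ∪ V={G} → {G,T} (+1)
site 2, node GPV: GV={G,T} ∪ P={A} → {A,G,T} (+1)
site 2, node GPSV: GPV={A,G,T} ∪ S={C} → {A,C,G,T} (+1)
site 2, node KO: K={G} ∪ O={A} → {A,G} (+1)
site 2, node GKOPSV: GPSV={A,C,G,T} ∩ KO={A,G} → {A,G} (+0)
site 3, node GV: G={A} ∪ V={G} → {A,G} (+1)
site 3, node GPV: GV={A,G} ∪ P={T} → {A,G,T} (+1)
site 3, node GPSV: GPV={A,G,T} ∪ S={C} → {A,C,G,T} (+1)
site 3, node KO: K={T} ∪ O={C} → {C,T} (+1)
site 3, node GKOPSV: GPSV={A,C,G,T} ∩ KO={C,T} → {C,T} (+0)
per-site changes: [3, 2, 4, 4]; total = 13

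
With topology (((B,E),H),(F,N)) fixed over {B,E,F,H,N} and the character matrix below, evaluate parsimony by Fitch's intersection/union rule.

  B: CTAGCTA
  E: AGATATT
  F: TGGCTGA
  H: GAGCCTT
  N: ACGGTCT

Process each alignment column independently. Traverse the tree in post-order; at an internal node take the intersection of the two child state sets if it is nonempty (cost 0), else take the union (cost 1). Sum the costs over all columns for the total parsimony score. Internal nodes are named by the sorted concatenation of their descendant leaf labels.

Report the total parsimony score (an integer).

site 0, node BE: B={C} ∪ E={A} → {A,C} (+1)
site 0, node BEH: BE={A,C} ∪ H={G} → {A,C,G} (+1)
site 0, node FN: F={T} ∪ N={A} → {A,T} (+1)
site 0, node BEFHN: BEH={A,C,G} ∩ FN={A,T} → {A} (+0)
site 1, node BE: B={T} ∪ E={G} → {G,T} (+1)
site 1, node BEH: BE={G,T} ∪ H={A} → {A,G,T} (+1)
site 1, node FN: F={G} ∪ N={C} → {C,G} (+1)
site 1, node BEFHN: BEH={A,G,T} ∩ FN={C,G} → {G} (+0)
site 2, node BE: B={A} ∩ E={A} → {A} (+0)
site 2, node BEH: BE={A} ∪ H={G} → {A,G} (+1)
site 2, node FN: F={G} ∩ N={G} → {G} (+0)
site 2, node BEFHN: BEH={A,G} ∩ FN={G} → {G} (+0)
site 3, node BE: B={G} ∪ E={T} → {G,T} (+1)
site 3, node BEH: BE={G,T} ∪ H={C} → {C,G,T} (+1)
site 3, node FN: F={C} ∪ N={G} → {C,G} (+1)
site 3, node BEFHN: BEH={C,G,T} ∩ FN={C,G} → {C,G} (+0)
site 4, node BE: B={C} ∪ E={A} → {A,C} (+1)
site 4, node BEH: BE={A,C} ∩ H={C} → {C} (+0)
site 4, node FN: F={T} ∩ N={T} → {T} (+0)
site 4, node BEFHN: BEH={C} ∪ FN={T} → {C,T} (+1)
site 5, node BE: B={T} ∩ E={T} → {T} (+0)
site 5, node BEH: BE={T} ∩ H={T} → {T} (+0)
site 5, node FN: F={G} ∪ N={C} → {C,G} (+1)
site 5, node BEFHN: BEH={T} ∪ FN={C,G} → {C,G,T} (+1)
site 6, node BE: B={A} ∪ E={T} → {A,T} (+1)
site 6, node BEH: BE={A,T} ∩ H={T} → {T} (+0)
site 6, node FN: F={A} ∪ N={T} → {A,T} (+1)
site 6, node BEFHN: BEH={T} ∩ FN={A,T} → {T} (+0)
per-site changes: [3, 3, 1, 3, 2, 2, 2]; total = 16

16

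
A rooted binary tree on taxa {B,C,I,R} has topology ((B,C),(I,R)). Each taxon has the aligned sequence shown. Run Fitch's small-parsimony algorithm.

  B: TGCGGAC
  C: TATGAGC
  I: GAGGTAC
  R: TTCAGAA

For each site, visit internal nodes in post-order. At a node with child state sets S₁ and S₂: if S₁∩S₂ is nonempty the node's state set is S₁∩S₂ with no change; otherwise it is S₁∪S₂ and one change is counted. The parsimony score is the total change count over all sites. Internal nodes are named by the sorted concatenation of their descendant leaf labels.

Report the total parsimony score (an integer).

10

BC@0: {T} ∩ {T} = {T} (intersection, +0)
IR@0: {G} ∪ {T} = {G,T} (union, +1)
BCIR@0: {T} ∩ {G,T} = {T} (intersection, +0)
BC@1: {G} ∪ {A} = {A,G} (union, +1)
IR@1: {A} ∪ {T} = {A,T} (union, +1)
BCIR@1: {A,G} ∩ {A,T} = {A} (intersection, +0)
BC@2: {C} ∪ {T} = {C,T} (union, +1)
IR@2: {G} ∪ {C} = {C,G} (union, +1)
BCIR@2: {C,T} ∩ {C,G} = {C} (intersection, +0)
BC@3: {G} ∩ {G} = {G} (intersection, +0)
IR@3: {G} ∪ {A} = {A,G} (union, +1)
BCIR@3: {G} ∩ {A,G} = {G} (intersection, +0)
BC@4: {G} ∪ {A} = {A,G} (union, +1)
IR@4: {T} ∪ {G} = {G,T} (union, +1)
BCIR@4: {A,G} ∩ {G,T} = {G} (intersection, +0)
BC@5: {A} ∪ {G} = {A,G} (union, +1)
IR@5: {A} ∩ {A} = {A} (intersection, +0)
BCIR@5: {A,G} ∩ {A} = {A} (intersection, +0)
BC@6: {C} ∩ {C} = {C} (intersection, +0)
IR@6: {C} ∪ {A} = {A,C} (union, +1)
BCIR@6: {C} ∩ {A,C} = {C} (intersection, +0)
per-site changes: [1, 2, 2, 1, 2, 1, 1]; total = 10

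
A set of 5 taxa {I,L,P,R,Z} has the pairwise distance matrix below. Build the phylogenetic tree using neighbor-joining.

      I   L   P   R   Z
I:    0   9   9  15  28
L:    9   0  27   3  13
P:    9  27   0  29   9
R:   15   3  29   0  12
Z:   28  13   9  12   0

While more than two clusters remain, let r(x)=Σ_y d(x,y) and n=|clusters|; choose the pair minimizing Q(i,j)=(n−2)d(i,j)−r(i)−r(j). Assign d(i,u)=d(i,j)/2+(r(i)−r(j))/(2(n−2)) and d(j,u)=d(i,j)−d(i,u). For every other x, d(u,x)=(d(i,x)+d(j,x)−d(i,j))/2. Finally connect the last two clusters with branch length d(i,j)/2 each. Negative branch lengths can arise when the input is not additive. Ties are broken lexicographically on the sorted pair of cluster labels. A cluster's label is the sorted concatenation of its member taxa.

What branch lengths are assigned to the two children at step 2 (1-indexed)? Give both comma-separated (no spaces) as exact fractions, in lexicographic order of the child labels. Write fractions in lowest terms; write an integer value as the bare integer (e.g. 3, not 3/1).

step 1: merge (P,Z) at d=9, Q=-109; branch lengths P→13/2, Z→5/2; new cluster PZ
  updated: d(I,PZ)=14, d(L,PZ)=31/2, d(PZ,R)=16
step 2: merge (I,PZ) at d=14, Q=-111/2; branch lengths I→41/8, PZ→71/8; new cluster IPZ
  updated: d(IPZ,L)=21/4, d(IPZ,R)=17/2
step 3: merge (IPZ,L) at d=21/4, Q=-67/4; branch lengths IPZ→43/8, L→-1/8; new cluster ILPZ
  updated: d(ILPZ,R)=25/8
step 4: merge (ILPZ,R) at d=25/8; branch lengths ILPZ→25/16, R→25/16; new cluster ILPRZ
final tree: (((I:41/8,(P:13/2,Z:5/2):71/8):43/8,L:-1/8):25/16,R:25/16)
total length: 251/8

41/8,71/8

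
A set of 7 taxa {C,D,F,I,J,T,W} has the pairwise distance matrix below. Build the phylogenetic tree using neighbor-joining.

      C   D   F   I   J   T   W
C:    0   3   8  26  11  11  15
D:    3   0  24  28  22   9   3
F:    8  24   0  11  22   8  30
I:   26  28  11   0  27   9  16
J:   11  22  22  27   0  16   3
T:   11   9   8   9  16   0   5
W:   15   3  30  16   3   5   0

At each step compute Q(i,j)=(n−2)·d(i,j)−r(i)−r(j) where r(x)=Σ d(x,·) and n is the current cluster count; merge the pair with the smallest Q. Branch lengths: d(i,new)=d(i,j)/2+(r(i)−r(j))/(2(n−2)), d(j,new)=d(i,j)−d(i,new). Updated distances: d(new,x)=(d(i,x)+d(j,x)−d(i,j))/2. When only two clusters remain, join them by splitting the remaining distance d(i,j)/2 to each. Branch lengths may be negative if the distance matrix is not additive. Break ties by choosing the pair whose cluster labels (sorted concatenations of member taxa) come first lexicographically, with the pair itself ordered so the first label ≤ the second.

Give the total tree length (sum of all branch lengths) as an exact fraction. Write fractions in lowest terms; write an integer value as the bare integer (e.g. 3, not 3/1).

iteration 1: select F,I (d=11, Q=-165); attach at lengths (41/10, 69/10); label the merged cluster FI
  updated: d(C,FI)=23/2, d(D,FI)=41/2, d(FI,J)=19, d(FI,T)=3, d(FI,W)=35/2
iteration 2: select FI,T (d=3, Q=-207/2); attach at lengths (79/16, -31/16); label the merged cluster FIT
  updated: d(C,FIT)=39/4, d(D,FIT)=53/4, d(FIT,J)=16, d(FIT,W)=39/4
iteration 3: select J,W (d=3, Q=-295/4); attach at lengths (121/24, -49/24); label the merged cluster JW
  updated: d(C,JW)=23/2, d(D,JW)=11, d(FIT,JW)=91/8
iteration 4: select C,D (d=3, Q=-91/2); attach at lengths (3/4, 9/4); label the merged cluster CD
  updated: d(CD,FIT)=10, d(CD,JW)=39/4
iteration 5: select CD,FIT (d=10, Q=-249/8); attach at lengths (67/16, 93/16); label the merged cluster CDFIT
  updated: d(CDFIT,JW)=89/16
iteration 6: select CDFIT,JW (d=89/16); attach at lengths (89/32, 89/32); label the merged cluster CDFIJTW
final tree: (((C:3/4,D:9/4):67/16,((F:41/10,I:69/10):79/16,T:-31/16):93/16):89/32,(J:121/24,W:-49/24):89/32)
total length: 569/16

569/16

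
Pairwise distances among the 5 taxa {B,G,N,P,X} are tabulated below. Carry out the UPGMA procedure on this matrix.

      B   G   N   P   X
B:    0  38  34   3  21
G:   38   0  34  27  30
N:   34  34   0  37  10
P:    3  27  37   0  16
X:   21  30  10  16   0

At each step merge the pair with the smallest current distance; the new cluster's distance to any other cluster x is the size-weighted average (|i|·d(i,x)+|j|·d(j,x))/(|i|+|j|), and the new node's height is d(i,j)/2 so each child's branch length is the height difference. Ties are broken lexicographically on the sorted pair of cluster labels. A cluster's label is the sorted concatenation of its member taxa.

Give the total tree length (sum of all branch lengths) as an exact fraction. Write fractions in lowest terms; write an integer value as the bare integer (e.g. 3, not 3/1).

209/4

iteration 1: select B,P (d=3); attach at lengths (3/2, 3/2); label the merged cluster BP
  updated: d(BP,G)=65/2, d(BP,N)=71/2, d(BP,X)=37/2
iteration 2: select N,X (d=10); attach at lengths (5, 5); label the merged cluster NX
  updated: d(BP,NX)=27, d(G,NX)=32
iteration 3: select BP,NX (d=27); attach at lengths (12, 17/2); label the merged cluster BNPX
  updated: d(BNPX,G)=129/4
iteration 4: select BNPX,G (d=129/4); attach at lengths (21/8, 129/8); label the merged cluster BGNPX
final tree: (((B:3/2,P:3/2):12,(N:5,X:5):17/2):21/8,G:129/8)
total length: 209/4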